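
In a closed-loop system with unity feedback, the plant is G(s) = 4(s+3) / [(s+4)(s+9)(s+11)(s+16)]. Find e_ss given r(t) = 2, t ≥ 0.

1056/529

G(s) has no factors of s in the denominator, so the system is type 0.
K_p = lim_{s→0} G(s) = 4·3 / (4·9·11·16) = 1/528.
e_ss = 2/(1 + K_p) = 2/(529/528) = 1056/529.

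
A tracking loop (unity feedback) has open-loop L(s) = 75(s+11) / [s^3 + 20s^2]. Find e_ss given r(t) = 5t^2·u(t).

Factoring s^2 from the denominator leaves a polynomial with constant term 20, so the system is type 2.
K_a = lim_{s→0} s^2·L(s) = 75·11 / 20 = 41.25.
r(t) = 5t^2 gives R(s) = 10/s^3.
e_ss = 10/K_a = 10/41.25 = 8/33.

8/33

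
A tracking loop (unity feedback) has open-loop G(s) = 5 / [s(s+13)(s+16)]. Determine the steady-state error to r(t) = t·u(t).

41.6

The open loop has one pole at the origin → type 1 system.
K_v = lim_{s→0} s·G(s) = 5 / (13·16) = 5/208.
e_ss = 1/K_v = 1/(5/208) = 41.6.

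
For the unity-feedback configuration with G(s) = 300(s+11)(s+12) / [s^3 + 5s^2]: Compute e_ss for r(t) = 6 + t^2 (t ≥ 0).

The denominator has no term below 5s^2 — 2 poles at s=0, type 2. By superposition:
  • 6: tracked with zero error.
  • t^2: e_ss = 2/K_a with K_a=7920 → 1/3960.
Total e_ss = 1/3960.

1/3960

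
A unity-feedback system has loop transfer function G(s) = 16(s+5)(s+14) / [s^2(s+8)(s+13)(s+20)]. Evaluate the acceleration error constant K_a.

System type = 2 (two poles at s=0).
K_a = lim_{s→0} s^2·G(s) = 16·5·14 / (8·13·20) = 7/13.

7/13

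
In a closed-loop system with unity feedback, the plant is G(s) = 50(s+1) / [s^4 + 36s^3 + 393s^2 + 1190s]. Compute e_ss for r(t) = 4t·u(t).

95.2

Factoring s from the denominator leaves a polynomial with constant term 1190, so the system is type 1.
K_v = lim_{s→0} s·G(s) = 50·1 / 1190 = 5/119.
e_ss = 4/K_v = 4/(5/119) = 95.2.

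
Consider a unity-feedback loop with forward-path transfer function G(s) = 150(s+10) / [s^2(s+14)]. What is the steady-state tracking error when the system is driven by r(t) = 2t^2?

14/375

System type = 2 (two poles at s=0).
K_a = lim_{s→0} s^2·G(s) = 150·10 / (14) = 750/7.
r(t) = 2t^2 gives R(s) = 4/s^3.
e_ss = 4/K_a = 4/(750/7) = 14/375.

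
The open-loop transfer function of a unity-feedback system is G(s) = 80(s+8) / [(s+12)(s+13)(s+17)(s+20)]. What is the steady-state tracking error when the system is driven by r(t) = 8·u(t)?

5304/671

No free integrators in G(s): this is a type 0 system.
K_p = lim_{s→0} G(s) = 80·8 / (12·13·17·20) = 8/663.
e_ss = 8/(1 + K_p) = 8/(671/663) = 5304/671.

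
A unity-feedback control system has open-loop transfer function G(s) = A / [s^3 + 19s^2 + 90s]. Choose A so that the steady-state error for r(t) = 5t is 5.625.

The denominator has no term below 90s — 1 pole at s=0, type 1.
K_v = lim_{s→0} s·G(s) = A / 90 = (1/90)·A.
e_ss = 5/K_v = 5.625 ⇒ K_v = 8/9 ⇒ A = (8/9)/(1/90) = 80.

80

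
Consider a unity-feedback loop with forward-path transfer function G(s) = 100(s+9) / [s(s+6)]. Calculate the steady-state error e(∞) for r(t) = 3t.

System type = 1 (one pole at s=0).
K_v = lim_{s→0} s·G(s) = 100·9 / (6) = 150.
e_ss = 3/K_v = 3/150 = 0.02.

0.02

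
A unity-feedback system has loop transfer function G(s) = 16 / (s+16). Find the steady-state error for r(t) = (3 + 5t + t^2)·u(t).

infinity

No free integrators in G(s): this is a type 0 system. By superposition:
  • 3: e_ss = 3/(1+K_p) with K_p=1 → 1.5.
  • 5t: a type-0 system cannot track it, e_ss → ∞.
  • t^2: a type-0 system cannot track it, e_ss → ∞.
The unbounded component dominates.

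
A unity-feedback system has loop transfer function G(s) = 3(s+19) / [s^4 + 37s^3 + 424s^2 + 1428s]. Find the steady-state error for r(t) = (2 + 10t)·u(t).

4760/19

Factoring s from the denominator leaves a polynomial with constant term 1428, so the system is type 1. By superposition:
  • 2: tracked with zero error.
  • 10t: e_ss = 10/K_v with K_v=19/476 → 4760/19.
Total e_ss = 4760/19.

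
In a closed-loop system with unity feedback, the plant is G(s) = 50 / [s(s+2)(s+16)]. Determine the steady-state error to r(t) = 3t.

One free integrator in G(s): this is a type 1 system.
K_v = lim_{s→0} s·G(s) = 50 / (2·16) = 1.5625.
e_ss = 3/K_v = 3/1.5625 = 1.92.

1.92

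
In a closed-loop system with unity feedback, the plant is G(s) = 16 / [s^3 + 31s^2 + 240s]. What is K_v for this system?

The denominator has no term below 240s — 1 pole at s=0, type 1.
K_v = lim_{s→0} s·G(s) = 16 / 240 = 1/15.

1/15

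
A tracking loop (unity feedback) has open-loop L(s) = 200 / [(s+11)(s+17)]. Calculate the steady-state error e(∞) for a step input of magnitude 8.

System type = 0 (no poles at s=0).
K_p = lim_{s→0} L(s) = 200 / (11·17) = 200/187.
e_ss = 8/(1 + K_p) = 8/(387/187) = 1496/387.

1496/387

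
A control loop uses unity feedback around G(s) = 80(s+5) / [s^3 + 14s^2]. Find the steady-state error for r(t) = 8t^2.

0.56

The denominator has no term below 14s^2 — 2 poles at s=0, type 2.
K_a = lim_{s→0} s^2·G(s) = 80·5 / 14 = 200/7.
r(t) = 8t^2 gives R(s) = 16/s^3.
e_ss = 16/K_a = 16/(200/7) = 0.56.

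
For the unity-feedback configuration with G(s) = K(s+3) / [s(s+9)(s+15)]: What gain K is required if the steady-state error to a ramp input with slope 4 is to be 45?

The open loop has one pole at the origin → type 1 system.
K_v = lim_{s→0} s·G(s) = K·3 / (9·15) = (1/45)·K.
e_ss = 4/K_v = 45 ⇒ K_v = 4/45 ⇒ K = (4/45)/(1/45) = 4.

4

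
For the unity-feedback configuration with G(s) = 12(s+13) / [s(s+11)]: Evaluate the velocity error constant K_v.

156/11

The open loop has one pole at the origin → type 1 system.
K_v = lim_{s→0} s·G(s) = 12·13 / (11) = 156/11.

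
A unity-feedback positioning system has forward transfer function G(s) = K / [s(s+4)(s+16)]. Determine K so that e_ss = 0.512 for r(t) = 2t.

G(s) has one factor of s in the denominator, so the system is type 1.
K_v = lim_{s→0} s·G(s) = K / (4·16) = (1/64)·K.
e_ss = 2/K_v = 0.512 ⇒ K_v = 125/32 ⇒ K = (125/32)/(1/64) = 250.

250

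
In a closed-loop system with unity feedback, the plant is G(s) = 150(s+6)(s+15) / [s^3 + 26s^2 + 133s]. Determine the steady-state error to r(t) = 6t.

133/2250

Factoring s from the denominator leaves a polynomial with constant term 133, so the system is type 1.
K_v = lim_{s→0} s·G(s) = 150·6·15 / 133 = 13500/133.
e_ss = 6/K_v = 6/(13500/133) = 133/2250.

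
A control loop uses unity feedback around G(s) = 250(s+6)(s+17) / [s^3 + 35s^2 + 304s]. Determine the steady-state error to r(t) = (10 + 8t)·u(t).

Lowest-order denominator term is 304s, so the open loop has 1 pole at the origin → type 1 system. Treating each term separately:
  • 10: tracked with zero error.
  • 8t: e_ss = 8/K_v with K_v=6375/76 → 608/6375.
Total e_ss = 608/6375.

608/6375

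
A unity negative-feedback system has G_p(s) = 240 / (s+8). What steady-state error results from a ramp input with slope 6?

System type = 0 (no poles at s=0).
K_v = lim_{s→0} s·G_p(s) = 0; the steady-state error to this ramp input grows without bound.

infinity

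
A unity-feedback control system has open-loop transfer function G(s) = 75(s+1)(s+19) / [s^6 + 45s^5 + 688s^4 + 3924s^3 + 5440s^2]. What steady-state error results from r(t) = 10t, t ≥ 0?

The denominator has no term below 5440s^2 — 2 poles at s=0, type 2.
A type-2 system has K_v = ∞, so it tracks a ramp input with zero steady-state error.

0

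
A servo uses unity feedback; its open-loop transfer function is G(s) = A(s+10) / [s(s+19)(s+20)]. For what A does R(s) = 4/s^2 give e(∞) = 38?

System type = 1 (one pole at s=0).
K_v = lim_{s→0} s·G(s) = A·10 / (19·20) = (1/38)·A.
e_ss = 4/K_v = 38 ⇒ K_v = 2/19 ⇒ A = (2/19)/(1/38) = 4.

4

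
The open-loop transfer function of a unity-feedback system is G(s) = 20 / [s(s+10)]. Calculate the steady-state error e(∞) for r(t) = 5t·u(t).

2.5

G(s) has one factor of s in the denominator, so the system is type 1.
K_v = lim_{s→0} s·G(s) = 20 / (10) = 2.
e_ss = 5/K_v = 5/2 = 2.5.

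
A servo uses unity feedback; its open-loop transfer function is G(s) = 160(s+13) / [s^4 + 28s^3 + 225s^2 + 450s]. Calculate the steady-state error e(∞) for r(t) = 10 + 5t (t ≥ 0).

225/208

Lowest-order denominator term is 450s, so the open loop has 1 pole at the origin → type 1 system. Taking each input component in turn:
  • 10: tracked with zero error.
  • 5t: e_ss = 5/K_v with K_v=208/45 → 225/208.
Total e_ss = 225/208.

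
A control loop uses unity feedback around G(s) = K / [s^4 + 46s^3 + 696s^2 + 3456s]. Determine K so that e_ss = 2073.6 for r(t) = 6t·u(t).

Factoring s from the denominator leaves a polynomial with constant term 3456, so the system is type 1.
K_v = lim_{s→0} s·G(s) = K / 3456 = (1/3456)·K.
e_ss = 6/K_v = 2073.6 ⇒ K_v = 5/1728 ⇒ K = (5/1728)/(1/3456) = 10.

10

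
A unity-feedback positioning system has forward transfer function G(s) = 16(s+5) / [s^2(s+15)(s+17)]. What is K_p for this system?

K_p = lim_{s→0} G(s); with 2 poles at the origin the limit diverges, so K_p = ∞.

infinity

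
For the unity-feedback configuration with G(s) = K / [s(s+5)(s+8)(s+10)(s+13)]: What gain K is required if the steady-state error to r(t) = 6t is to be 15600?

2

The open loop has one pole at the origin → type 1 system.
K_v = lim_{s→0} s·G(s) = K / (5·8·10·13) = (1/5200)·K.
e_ss = 6/K_v = 15600 ⇒ K_v = 1/2600 ⇒ K = (1/2600)/(1/5200) = 2.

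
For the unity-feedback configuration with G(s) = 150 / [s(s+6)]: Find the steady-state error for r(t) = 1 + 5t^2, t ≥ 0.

G(s) has one factor of s in the denominator, so the system is type 1. Treating each term separately:
  • 1: tracked with zero error.
  • 5t^2: a type-1 system cannot track it, e_ss → ∞.
The unbounded component dominates.

infinity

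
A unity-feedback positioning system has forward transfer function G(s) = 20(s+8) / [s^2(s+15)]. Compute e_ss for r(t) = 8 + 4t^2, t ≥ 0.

0.75

G(s) has two factors of s in the denominator, so the system is type 2. By superposition:
  • 8: tracked with zero error.
  • 4t^2: e_ss = 8/K_a with K_a=32/3 → 0.75.
Total e_ss = 0.75.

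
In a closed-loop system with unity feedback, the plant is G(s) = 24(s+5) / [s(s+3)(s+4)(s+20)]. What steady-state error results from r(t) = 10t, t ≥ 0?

20

The open loop has one pole at the origin → type 1 system.
K_v = lim_{s→0} s·G(s) = 24·5 / (3·4·20) = 0.5.
e_ss = 10/K_v = 10/0.5 = 20.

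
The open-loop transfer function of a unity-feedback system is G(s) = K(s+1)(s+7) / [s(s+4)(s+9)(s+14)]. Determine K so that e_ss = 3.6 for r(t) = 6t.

G(s) has one factor of s in the denominator, so the system is type 1.
K_v = lim_{s→0} s·G(s) = K·1·7 / (4·9·14) = (1/72)·K.
e_ss = 6/K_v = 3.6 ⇒ K_v = 5/3 ⇒ K = (5/3)/(1/72) = 120.

120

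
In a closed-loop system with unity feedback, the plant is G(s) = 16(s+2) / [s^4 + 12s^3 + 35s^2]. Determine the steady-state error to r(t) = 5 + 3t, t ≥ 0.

0

Lowest-order denominator term is 35s^2, so the open loop has 2 poles at the origin → type 2 system. Taking each input component in turn:
  • 5: tracked with zero error.
  • 3t: tracked with zero error.
Total e_ss = 0.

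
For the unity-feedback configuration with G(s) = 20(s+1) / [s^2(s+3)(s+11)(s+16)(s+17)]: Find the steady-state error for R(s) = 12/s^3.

Two free integrators in G(s): this is a type 2 system.
K_a = lim_{s→0} s^2·G(s) = 20·1 / (3·11·16·17) = 5/2244.
r(t) = 6t^2 gives R(s) = 12/s^3.
e_ss = 12/K_a = 12/(5/2244) = 5385.6.

5385.6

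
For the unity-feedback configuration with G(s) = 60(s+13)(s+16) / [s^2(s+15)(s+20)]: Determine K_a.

G(s) has two factors of s in the denominator, so the system is type 2.
K_a = lim_{s→0} s^2·G(s) = 60·13·16 / (15·20) = 41.6.

41.6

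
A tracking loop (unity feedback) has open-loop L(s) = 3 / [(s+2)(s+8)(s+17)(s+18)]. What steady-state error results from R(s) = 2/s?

L(s) has no factors of s in the denominator, so the system is type 0.
K_p = lim_{s→0} L(s) = 3 / (2·8·17·18) = 1/1632.
e_ss = 2/(1 + K_p) = 2/(1633/1632) = 3264/1633.

3264/1633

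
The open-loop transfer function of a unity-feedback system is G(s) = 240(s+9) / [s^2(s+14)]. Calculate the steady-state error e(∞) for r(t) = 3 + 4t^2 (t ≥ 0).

7/135

G(s) has two factors of s in the denominator, so the system is type 2. By superposition:
  • 3: tracked with zero error.
  • 4t^2: e_ss = 8/K_a with K_a=1080/7 → 7/135.
Total e_ss = 7/135.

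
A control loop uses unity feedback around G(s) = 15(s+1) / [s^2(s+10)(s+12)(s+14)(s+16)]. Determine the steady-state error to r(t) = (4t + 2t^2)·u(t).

7168

The open loop has two poles at the origin → type 2 system. Taking each input component in turn:
  • 4t: tracked with zero error.
  • 2t^2: e_ss = 4/K_a with K_a=1/1792 → 7168.
Total e_ss = 7168.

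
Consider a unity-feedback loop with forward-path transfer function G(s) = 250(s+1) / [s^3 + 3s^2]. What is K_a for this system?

The denominator has no term below 3s^2 — 2 poles at s=0, type 2.
K_a = lim_{s→0} s^2·G(s) = 250·1 / 3 = 250/3.

250/3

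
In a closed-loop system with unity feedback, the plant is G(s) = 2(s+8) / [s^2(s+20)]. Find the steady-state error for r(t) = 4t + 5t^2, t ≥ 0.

12.5

Two free integrators in G(s): this is a type 2 system. Taking each input component in turn:
  • 4t: tracked with zero error.
  • 5t^2: e_ss = 10/K_a with K_a=0.8 → 12.5.
Total e_ss = 12.5.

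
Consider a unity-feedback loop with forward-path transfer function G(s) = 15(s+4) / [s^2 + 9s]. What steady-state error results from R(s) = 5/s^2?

0.75

The denominator has no term below 9s — 1 pole at s=0, type 1.
K_v = lim_{s→0} s·G(s) = 15·4 / 9 = 20/3.
e_ss = 5/K_v = 5/(20/3) = 0.75.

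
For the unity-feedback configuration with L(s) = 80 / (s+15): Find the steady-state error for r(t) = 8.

No free integrators in L(s): this is a type 0 system.
K_p = lim_{s→0} L(s) = 80 / (15) = 16/3.
e_ss = 8/(1 + K_p) = 8/(19/3) = 24/19.

24/19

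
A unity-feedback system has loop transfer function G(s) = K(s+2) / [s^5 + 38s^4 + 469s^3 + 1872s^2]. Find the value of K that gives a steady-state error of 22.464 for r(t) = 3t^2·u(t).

Lowest-order denominator term is 1872s^2, so the open loop has 2 poles at the origin → type 2 system.
K_a = lim_{s→0} s^2·G(s) = K·2 / 1872 = (1/936)·K.
e_ss = 6/K_a = 22.464 ⇒ K_a = 125/468 ⇒ K = (125/468)/(1/936) = 250.

250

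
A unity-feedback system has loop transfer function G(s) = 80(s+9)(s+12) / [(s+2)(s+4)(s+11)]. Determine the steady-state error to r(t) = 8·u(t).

No free integrators in G(s): this is a type 0 system.
K_p = lim_{s→0} G(s) = 80·9·12 / (2·4·11) = 1080/11.
e_ss = 8/(1 + K_p) = 8/(1091/11) = 88/1091.

88/1091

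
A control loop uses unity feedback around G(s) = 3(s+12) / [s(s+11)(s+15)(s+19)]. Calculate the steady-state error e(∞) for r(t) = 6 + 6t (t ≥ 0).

One free integrator in G(s): this is a type 1 system. By superposition:
  • 6: tracked with zero error.
  • 6t: e_ss = 6/K_v with K_v=12/1045 → 522.5.
Total e_ss = 522.5.

522.5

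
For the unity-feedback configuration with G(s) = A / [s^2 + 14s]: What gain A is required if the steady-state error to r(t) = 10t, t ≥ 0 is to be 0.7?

Factoring s from the denominator leaves a polynomial with constant term 14, so the system is type 1.
K_v = lim_{s→0} s·G(s) = A / 14 = (1/14)·A.
e_ss = 10/K_v = 0.7 ⇒ K_v = 100/7 ⇒ A = (100/7)/(1/14) = 200.

200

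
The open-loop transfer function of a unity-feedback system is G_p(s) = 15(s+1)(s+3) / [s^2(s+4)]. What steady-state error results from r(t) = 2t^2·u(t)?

16/45

G_p(s) has two factors of s in the denominator, so the system is type 2.
K_a = lim_{s→0} s^2·G_p(s) = 15·1·3 / (4) = 11.25.
r(t) = 2t^2 gives R(s) = 4/s^3.
e_ss = 4/K_a = 4/11.25 = 16/45.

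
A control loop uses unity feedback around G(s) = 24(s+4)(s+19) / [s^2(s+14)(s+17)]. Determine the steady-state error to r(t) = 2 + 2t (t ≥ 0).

Two free integrators in G(s): this is a type 2 system. By superposition:
  • 2: tracked with zero error.
  • 2t: tracked with zero error.
Total e_ss = 0.

0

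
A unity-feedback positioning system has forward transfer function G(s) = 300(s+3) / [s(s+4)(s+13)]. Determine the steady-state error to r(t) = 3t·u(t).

13/75

The open loop has one pole at the origin → type 1 system.
K_v = lim_{s→0} s·G(s) = 300·3 / (4·13) = 225/13.
e_ss = 3/K_v = 3/(225/13) = 13/75.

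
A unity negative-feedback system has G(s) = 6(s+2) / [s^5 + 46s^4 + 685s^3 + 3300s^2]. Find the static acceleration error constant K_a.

1/275

Lowest-order denominator term is 3300s^2, so the open loop has 2 poles at the origin → type 2 system.
K_a = lim_{s→0} s^2·G(s) = 6·2 / 3300 = 1/275.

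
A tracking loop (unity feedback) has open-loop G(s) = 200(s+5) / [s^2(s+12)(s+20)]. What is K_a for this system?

25/6

System type = 2 (two poles at s=0).
K_a = lim_{s→0} s^2·G(s) = 200·5 / (12·20) = 25/6.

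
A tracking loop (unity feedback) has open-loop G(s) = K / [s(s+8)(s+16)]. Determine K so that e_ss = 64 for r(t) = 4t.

8

One free integrator in G(s): this is a type 1 system.
K_v = lim_{s→0} s·G(s) = K / (8·16) = (1/128)·K.
e_ss = 4/K_v = 64 ⇒ K_v = 0.0625 ⇒ K = 0.0625/(1/128) = 8.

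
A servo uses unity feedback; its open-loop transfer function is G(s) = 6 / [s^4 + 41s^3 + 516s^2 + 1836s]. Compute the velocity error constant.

Factoring s from the denominator leaves a polynomial with constant term 1836, so the system is type 1.
K_v = lim_{s→0} s·G(s) = 6 / 1836 = 1/306.

1/306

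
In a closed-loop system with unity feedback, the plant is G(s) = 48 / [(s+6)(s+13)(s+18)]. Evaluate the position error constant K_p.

4/117

G(s) has no factors of s in the denominator, so the system is type 0.
K_p = lim_{s→0} G(s) = 48 / (6·13·18) = 4/117.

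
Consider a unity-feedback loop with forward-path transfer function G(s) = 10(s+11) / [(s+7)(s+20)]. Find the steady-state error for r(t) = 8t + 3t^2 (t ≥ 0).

The open loop has no poles at the origin → type 0 system. Taking each input component in turn:
  • 8t: a type-0 system cannot track it, e_ss → ∞.
  • 3t^2: a type-0 system cannot track it, e_ss → ∞.
The unbounded component dominates.

infinity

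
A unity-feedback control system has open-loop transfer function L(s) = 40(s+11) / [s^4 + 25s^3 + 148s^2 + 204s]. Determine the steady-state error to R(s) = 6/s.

Factoring s from the denominator leaves a polynomial with constant term 204, so the system is type 1.
A type-1 system has K_p = ∞, so it tracks a step input with zero steady-state error.

0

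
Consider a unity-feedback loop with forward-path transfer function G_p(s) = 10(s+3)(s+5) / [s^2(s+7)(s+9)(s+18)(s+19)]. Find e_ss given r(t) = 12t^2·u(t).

Two free integrators in G_p(s): this is a type 2 system.
K_a = lim_{s→0} s^2·G_p(s) = 10·3·5 / (7·9·18·19) = 25/3591.
r(t) = 12t^2 gives R(s) = 24/s^3.
e_ss = 24/K_a = 24/(25/3591) = 3447.36.

3447.36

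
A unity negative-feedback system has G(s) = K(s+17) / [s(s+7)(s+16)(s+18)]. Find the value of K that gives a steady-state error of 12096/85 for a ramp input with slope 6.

One free integrator in G(s): this is a type 1 system.
K_v = lim_{s→0} s·G(s) = K·17 / (7·16·18) = (17/2016)·K.
e_ss = 6/K_v = 12096/85 ⇒ K_v = 85/2016 ⇒ K = (85/2016)/(17/2016) = 5.

5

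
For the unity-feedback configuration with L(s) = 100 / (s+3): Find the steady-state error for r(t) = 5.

System type = 0 (no poles at s=0).
K_p = lim_{s→0} L(s) = 100 / (3) = 100/3.
e_ss = 5/(1 + K_p) = 5/(103/3) = 15/103.

15/103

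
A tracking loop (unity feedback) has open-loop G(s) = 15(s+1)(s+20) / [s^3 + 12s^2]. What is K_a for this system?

25

Factoring s^2 from the denominator leaves a polynomial with constant term 12, so the system is type 2.
K_a = lim_{s→0} s^2·G(s) = 15·1·20 / 12 = 25.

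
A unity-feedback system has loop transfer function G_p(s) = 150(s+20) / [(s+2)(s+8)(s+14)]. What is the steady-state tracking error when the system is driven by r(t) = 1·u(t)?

28/403

G_p(s) has no factors of s in the denominator, so the system is type 0.
K_p = lim_{s→0} G_p(s) = 150·20 / (2·8·14) = 375/28.
e_ss = 1/(1 + K_p) = 1/(403/28) = 28/403.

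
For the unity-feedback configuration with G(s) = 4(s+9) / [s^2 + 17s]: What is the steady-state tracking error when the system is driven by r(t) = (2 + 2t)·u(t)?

17/18

Lowest-order denominator term is 17s, so the open loop has 1 pole at the origin → type 1 system. Taking each input component in turn:
  • 2: tracked with zero error.
  • 2t: e_ss = 2/K_v with K_v=36/17 → 17/18.
Total e_ss = 17/18.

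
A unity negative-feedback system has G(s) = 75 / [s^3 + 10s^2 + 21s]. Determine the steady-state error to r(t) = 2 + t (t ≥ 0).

0.28

Factoring s from the denominator leaves a polynomial with constant term 21, so the system is type 1. By superposition:
  • 2: tracked with zero error.
  • t: e_ss = 1/K_v with K_v=25/7 → 0.28.
Total e_ss = 0.28.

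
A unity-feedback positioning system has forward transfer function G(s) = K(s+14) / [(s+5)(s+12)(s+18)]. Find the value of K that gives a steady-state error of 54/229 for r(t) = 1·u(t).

G(s) has no factors of s in the denominator, so the system is type 0.
K_p = lim_{s→0} G(s) = K·14 / (5·12·18) = (7/540)·K.
e_ss = 1/(1 + K_p) = 54/229 ⇒ 1 + (7/540)·K = 229/54 ⇒ K = 250.

250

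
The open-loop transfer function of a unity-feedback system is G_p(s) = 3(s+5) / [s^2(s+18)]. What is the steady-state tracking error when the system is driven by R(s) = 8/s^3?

G_p(s) has two factors of s in the denominator, so the system is type 2.
K_a = lim_{s→0} s^2·G_p(s) = 3·5 / (18) = 5/6.
r(t) = 4t^2 gives R(s) = 8/s^3.
e_ss = 8/K_a = 8/(5/6) = 9.6.

9.6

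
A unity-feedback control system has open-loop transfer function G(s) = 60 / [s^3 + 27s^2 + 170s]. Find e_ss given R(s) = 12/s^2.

34

Lowest-order denominator term is 170s, so the open loop has 1 pole at the origin → type 1 system.
K_v = lim_{s→0} s·G(s) = 60 / 170 = 6/17.
e_ss = 12/K_v = 12/(6/17) = 34.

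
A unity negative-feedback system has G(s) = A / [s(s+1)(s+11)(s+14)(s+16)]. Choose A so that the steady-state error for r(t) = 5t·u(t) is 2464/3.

15

The open loop has one pole at the origin → type 1 system.
K_v = lim_{s→0} s·G(s) = A / (1·11·14·16) = (1/2464)·A.
e_ss = 5/K_v = 2464/3 ⇒ K_v = 15/2464 ⇒ A = (15/2464)/(1/2464) = 15.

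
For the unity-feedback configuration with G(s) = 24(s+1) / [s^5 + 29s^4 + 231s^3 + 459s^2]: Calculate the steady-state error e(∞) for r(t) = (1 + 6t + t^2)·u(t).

38.25

Factoring s^2 from the denominator leaves a polynomial with constant term 459, so the system is type 2. Treating each term separately:
  • 1: tracked with zero error.
  • 6t: tracked with zero error.
  • t^2: e_ss = 2/K_a with K_a=8/153 → 38.25.
Total e_ss = 38.25.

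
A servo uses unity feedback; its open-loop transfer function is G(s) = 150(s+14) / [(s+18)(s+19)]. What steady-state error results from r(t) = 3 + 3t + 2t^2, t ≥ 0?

The open loop has no poles at the origin → type 0 system. Treating each term separately:
  • 3: e_ss = 3/(1+K_p) with K_p=350/57 → 171/407.
  • 3t: a type-0 system cannot track it, e_ss → ∞.
  • 2t^2: a type-0 system cannot track it, e_ss → ∞.
The unbounded component dominates.

infinity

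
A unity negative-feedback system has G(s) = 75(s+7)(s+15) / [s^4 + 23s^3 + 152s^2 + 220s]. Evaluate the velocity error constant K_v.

Factoring s from the denominator leaves a polynomial with constant term 220, so the system is type 1.
K_v = lim_{s→0} s·G(s) = 75·7·15 / 220 = 1575/44.

1575/44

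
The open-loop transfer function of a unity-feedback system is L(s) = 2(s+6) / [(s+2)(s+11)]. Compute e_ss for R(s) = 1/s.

11/17

The open loop has no poles at the origin → type 0 system.
K_p = lim_{s→0} L(s) = 2·6 / (2·11) = 6/11.
e_ss = 1/(1 + K_p) = 1/(17/11) = 11/17.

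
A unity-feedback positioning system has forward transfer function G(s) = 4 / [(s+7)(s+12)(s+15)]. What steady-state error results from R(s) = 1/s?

The open loop has no poles at the origin → type 0 system.
K_p = lim_{s→0} G(s) = 4 / (7·12·15) = 1/315.
e_ss = 1/(1 + K_p) = 1/(316/315) = 315/316.

315/316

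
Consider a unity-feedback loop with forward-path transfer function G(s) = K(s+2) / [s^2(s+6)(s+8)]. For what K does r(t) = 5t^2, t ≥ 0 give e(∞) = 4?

60

The open loop has two poles at the origin → type 2 system.
K_a = lim_{s→0} s^2·G(s) = K·2 / (6·8) = (1/24)·K.
e_ss = 10/K_a = 4 ⇒ K_a = 2.5 ⇒ K = 2.5/(1/24) = 60.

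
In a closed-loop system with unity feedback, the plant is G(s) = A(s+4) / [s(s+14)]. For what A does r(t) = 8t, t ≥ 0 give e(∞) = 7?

The open loop has one pole at the origin → type 1 system.
K_v = lim_{s→0} s·G(s) = A·4 / (14) = (2/7)·A.
e_ss = 8/K_v = 7 ⇒ K_v = 8/7 ⇒ A = (8/7)/(2/7) = 4.

4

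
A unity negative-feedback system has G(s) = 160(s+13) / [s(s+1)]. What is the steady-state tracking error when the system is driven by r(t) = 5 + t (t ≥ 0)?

One free integrator in G(s): this is a type 1 system. Taking each input component in turn:
  • 5: tracked with zero error.
  • t: e_ss = 1/K_v with K_v=2080 → 1/2080.
Total e_ss = 1/2080.

1/2080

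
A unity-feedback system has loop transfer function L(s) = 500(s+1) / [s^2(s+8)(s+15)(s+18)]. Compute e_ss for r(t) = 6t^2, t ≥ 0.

51.84

System type = 2 (two poles at s=0).
K_a = lim_{s→0} s^2·L(s) = 500·1 / (8·15·18) = 25/108.
r(t) = 6t^2 gives R(s) = 12/s^3.
e_ss = 12/K_a = 12/(25/108) = 51.84.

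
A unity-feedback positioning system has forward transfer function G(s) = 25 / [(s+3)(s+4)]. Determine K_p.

25/12

G(s) has no factors of s in the denominator, so the system is type 0.
K_p = lim_{s→0} G(s) = 25 / (3·4) = 25/12.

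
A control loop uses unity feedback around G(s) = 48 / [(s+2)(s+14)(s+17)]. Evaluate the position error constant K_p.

The open loop has no poles at the origin → type 0 system.
K_p = lim_{s→0} G(s) = 48 / (2·14·17) = 12/119.

12/119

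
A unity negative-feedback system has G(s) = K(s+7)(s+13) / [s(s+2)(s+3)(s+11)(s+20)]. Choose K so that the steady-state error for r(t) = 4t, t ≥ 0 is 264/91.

G(s) has one factor of s in the denominator, so the system is type 1.
K_v = lim_{s→0} s·G(s) = K·7·13 / (2·3·11·20) = (91/1320)·K.
e_ss = 4/K_v = 264/91 ⇒ K_v = 91/66 ⇒ K = (91/66)/(91/1320) = 20.

20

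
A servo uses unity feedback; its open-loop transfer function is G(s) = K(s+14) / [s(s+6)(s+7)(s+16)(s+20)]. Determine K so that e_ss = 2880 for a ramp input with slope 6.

2

One free integrator in G(s): this is a type 1 system.
K_v = lim_{s→0} s·G(s) = K·14 / (6·7·16·20) = (1/960)·K.
e_ss = 6/K_v = 2880 ⇒ K_v = 1/480 ⇒ K = (1/480)/(1/960) = 2.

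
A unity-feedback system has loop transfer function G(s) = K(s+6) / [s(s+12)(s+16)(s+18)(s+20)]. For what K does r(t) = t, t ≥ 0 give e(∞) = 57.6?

System type = 1 (one pole at s=0).
K_v = lim_{s→0} s·G(s) = K·6 / (12·16·18·20) = (1/11520)·K.
e_ss = 1/K_v = 57.6 ⇒ K_v = 5/288 ⇒ K = (5/288)/(1/11520) = 200.

200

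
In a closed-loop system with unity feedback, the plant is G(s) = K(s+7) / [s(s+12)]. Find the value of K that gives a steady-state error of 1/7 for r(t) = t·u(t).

12

One free integrator in G(s): this is a type 1 system.
K_v = lim_{s→0} s·G(s) = K·7 / (12) = (7/12)·K.
e_ss = 1/K_v = 1/7 ⇒ K_v = 7 ⇒ K = 7/(7/12) = 12.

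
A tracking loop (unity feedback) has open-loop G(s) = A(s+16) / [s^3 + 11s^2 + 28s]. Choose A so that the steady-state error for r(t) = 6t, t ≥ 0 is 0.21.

50

Factoring s from the denominator leaves a polynomial with constant term 28, so the system is type 1.
K_v = lim_{s→0} s·G(s) = A·16 / 28 = (4/7)·A.
e_ss = 6/K_v = 0.21 ⇒ K_v = 200/7 ⇒ A = (200/7)/(4/7) = 50.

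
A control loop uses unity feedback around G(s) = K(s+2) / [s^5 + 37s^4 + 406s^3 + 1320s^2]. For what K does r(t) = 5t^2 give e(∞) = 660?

The denominator has no term below 1320s^2 — 2 poles at s=0, type 2.
K_a = lim_{s→0} s^2·G(s) = K·2 / 1320 = (1/660)·K.
e_ss = 10/K_a = 660 ⇒ K_a = 1/66 ⇒ K = (1/66)/(1/660) = 10.

10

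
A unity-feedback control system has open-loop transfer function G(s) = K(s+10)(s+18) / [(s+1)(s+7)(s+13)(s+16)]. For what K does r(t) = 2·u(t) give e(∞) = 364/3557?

150

G(s) has no factors of s in the denominator, so the system is type 0.
K_p = lim_{s→0} G(s) = K·10·18 / (1·7·13·16) = (45/364)·K.
e_ss = 2/(1 + K_p) = 364/3557 ⇒ 1 + (45/364)·K = 3557/182 ⇒ K = 150.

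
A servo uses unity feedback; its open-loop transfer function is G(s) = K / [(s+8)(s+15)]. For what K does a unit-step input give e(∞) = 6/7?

The open loop has no poles at the origin → type 0 system.
K_p = lim_{s→0} G(s) = K / (8·15) = (1/120)·K.
e_ss = 1/(1 + K_p) = 6/7 ⇒ 1 + (1/120)·K = 7/6 ⇒ K = 20.

20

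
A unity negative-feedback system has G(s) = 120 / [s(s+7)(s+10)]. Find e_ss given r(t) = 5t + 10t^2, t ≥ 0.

infinity

G(s) has one factor of s in the denominator, so the system is type 1. Taking each input component in turn:
  • 5t: e_ss = 5/K_v with K_v=12/7 → 35/12.
  • 10t^2: a type-1 system cannot track it, e_ss → ∞.
The unbounded component dominates.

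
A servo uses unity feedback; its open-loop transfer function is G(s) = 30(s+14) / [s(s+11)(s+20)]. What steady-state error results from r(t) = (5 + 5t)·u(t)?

System type = 1 (one pole at s=0). Treating each term separately:
  • 5: tracked with zero error.
  • 5t: e_ss = 5/K_v with K_v=21/11 → 55/21.
Total e_ss = 55/21.

55/21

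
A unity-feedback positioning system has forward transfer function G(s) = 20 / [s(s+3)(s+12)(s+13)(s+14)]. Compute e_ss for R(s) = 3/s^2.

982.8

One free integrator in G(s): this is a type 1 system.
K_v = lim_{s→0} s·G(s) = 20 / (3·12·13·14) = 5/1638.
e_ss = 3/K_v = 3/(5/1638) = 982.8.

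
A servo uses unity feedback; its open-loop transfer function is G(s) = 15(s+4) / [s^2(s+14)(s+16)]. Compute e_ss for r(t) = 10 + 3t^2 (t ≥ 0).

22.4

Two free integrators in G(s): this is a type 2 system. By superposition:
  • 10: tracked with zero error.
  • 3t^2: e_ss = 6/K_a with K_a=15/56 → 22.4.
Total e_ss = 22.4.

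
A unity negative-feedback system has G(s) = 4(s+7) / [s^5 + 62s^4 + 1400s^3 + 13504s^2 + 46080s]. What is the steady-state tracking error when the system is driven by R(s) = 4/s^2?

46080/7

Factoring s from the denominator leaves a polynomial with constant term 46080, so the system is type 1.
K_v = lim_{s→0} s·G(s) = 4·7 / 46080 = 7/11520.
e_ss = 4/K_v = 4/(7/11520) = 46080/7.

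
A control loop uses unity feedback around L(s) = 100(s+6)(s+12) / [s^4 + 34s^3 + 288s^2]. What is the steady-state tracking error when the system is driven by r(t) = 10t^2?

0.8

Lowest-order denominator term is 288s^2, so the open loop has 2 poles at the origin → type 2 system.
K_a = lim_{s→0} s^2·L(s) = 100·6·12 / 288 = 25.
r(t) = 10t^2 gives R(s) = 20/s^3.
e_ss = 20/K_a = 20/25 = 0.8.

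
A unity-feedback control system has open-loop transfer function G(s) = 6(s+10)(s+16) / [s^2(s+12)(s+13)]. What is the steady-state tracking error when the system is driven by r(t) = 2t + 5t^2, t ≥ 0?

1.625

The open loop has two poles at the origin → type 2 system. By superposition:
  • 2t: tracked with zero error.
  • 5t^2: e_ss = 10/K_a with K_a=80/13 → 1.625.
Total e_ss = 1.625.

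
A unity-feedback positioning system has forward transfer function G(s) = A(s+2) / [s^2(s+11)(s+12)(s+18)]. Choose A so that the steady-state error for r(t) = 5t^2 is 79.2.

The open loop has two poles at the origin → type 2 system.
K_a = lim_{s→0} s^2·G(s) = A·2 / (11·12·18) = (1/1188)·A.
e_ss = 10/K_a = 79.2 ⇒ K_a = 25/198 ⇒ A = (25/198)/(1/1188) = 150.

150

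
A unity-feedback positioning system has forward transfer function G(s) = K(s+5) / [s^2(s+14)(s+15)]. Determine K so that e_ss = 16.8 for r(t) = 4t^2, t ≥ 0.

20

Two free integrators in G(s): this is a type 2 system.
K_a = lim_{s→0} s^2·G(s) = K·5 / (14·15) = (1/42)·K.
e_ss = 8/K_a = 16.8 ⇒ K_a = 10/21 ⇒ K = (10/21)/(1/42) = 20.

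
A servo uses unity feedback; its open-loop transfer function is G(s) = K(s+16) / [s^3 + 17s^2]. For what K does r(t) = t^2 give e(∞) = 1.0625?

The denominator has no term below 17s^2 — 2 poles at s=0, type 2.
K_a = lim_{s→0} s^2·G(s) = K·16 / 17 = (16/17)·K.
e_ss = 2/K_a = 1.0625 ⇒ K_a = 32/17 ⇒ K = (32/17)/(16/17) = 2.

2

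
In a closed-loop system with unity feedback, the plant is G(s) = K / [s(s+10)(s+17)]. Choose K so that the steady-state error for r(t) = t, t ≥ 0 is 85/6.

System type = 1 (one pole at s=0).
K_v = lim_{s→0} s·G(s) = K / (10·17) = (1/170)·K.
e_ss = 1/K_v = 85/6 ⇒ K_v = 6/85 ⇒ K = (6/85)/(1/170) = 12.

12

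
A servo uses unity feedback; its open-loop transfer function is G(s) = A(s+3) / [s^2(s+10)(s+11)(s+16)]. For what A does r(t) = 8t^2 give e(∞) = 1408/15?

100

System type = 2 (two poles at s=0).
K_a = lim_{s→0} s^2·G(s) = A·3 / (10·11·16) = (3/1760)·A.
e_ss = 16/K_a = 1408/15 ⇒ K_a = 15/88 ⇒ A = (15/88)/(3/1760) = 100.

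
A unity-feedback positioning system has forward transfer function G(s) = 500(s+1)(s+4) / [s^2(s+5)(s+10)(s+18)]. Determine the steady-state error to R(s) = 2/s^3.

0.9

G(s) has two factors of s in the denominator, so the system is type 2.
K_a = lim_{s→0} s^2·G(s) = 500·1·4 / (5·10·18) = 20/9.
r(t) = t^2 gives R(s) = 2/s^3.
e_ss = 2/K_a = 2/(20/9) = 0.9.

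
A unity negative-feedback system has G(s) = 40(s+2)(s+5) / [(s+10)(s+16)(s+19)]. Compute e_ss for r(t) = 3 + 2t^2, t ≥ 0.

infinity

The open loop has no poles at the origin → type 0 system. Taking each input component in turn:
  • 3: e_ss = 3/(1+K_p) with K_p=5/38 → 114/43.
  • 2t^2: a type-0 system cannot track it, e_ss → ∞.
The unbounded component dominates.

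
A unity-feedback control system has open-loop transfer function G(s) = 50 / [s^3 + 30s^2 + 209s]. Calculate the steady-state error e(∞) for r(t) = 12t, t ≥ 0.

50.16

Lowest-order denominator term is 209s, so the open loop has 1 pole at the origin → type 1 system.
K_v = lim_{s→0} s·G(s) = 50 / 209 = 50/209.
e_ss = 12/K_v = 12/(50/209) = 50.16.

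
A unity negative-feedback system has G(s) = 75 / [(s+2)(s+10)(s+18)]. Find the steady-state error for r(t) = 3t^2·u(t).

infinity

The open loop has no poles at the origin → type 0 system.
For a type-0 system K_a = 0, so e_ss to a parabolic input is unbounded.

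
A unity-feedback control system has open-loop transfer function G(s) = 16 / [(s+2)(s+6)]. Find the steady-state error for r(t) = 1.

3/7

G(s) has no factors of s in the denominator, so the system is type 0.
K_p = lim_{s→0} G(s) = 16 / (2·6) = 4/3.
e_ss = 1/(1 + K_p) = 1/(7/3) = 3/7.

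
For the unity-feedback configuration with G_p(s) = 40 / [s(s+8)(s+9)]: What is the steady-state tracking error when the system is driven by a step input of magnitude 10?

0

The open loop has one pole at the origin → type 1 system.
A type-1 system has K_p = ∞, so it tracks a step input with zero steady-state error.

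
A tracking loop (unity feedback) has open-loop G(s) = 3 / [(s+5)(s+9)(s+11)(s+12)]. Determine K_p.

No free integrators in G(s): this is a type 0 system.
K_p = lim_{s→0} G(s) = 3 / (5·9·11·12) = 1/1980.

1/1980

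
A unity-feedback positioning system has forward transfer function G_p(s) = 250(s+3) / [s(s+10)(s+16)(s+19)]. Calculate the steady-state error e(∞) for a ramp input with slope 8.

The open loop has one pole at the origin → type 1 system.
K_v = lim_{s→0} s·G_p(s) = 250·3 / (10·16·19) = 75/304.
e_ss = 8/K_v = 8/(75/304) = 2432/75.

2432/75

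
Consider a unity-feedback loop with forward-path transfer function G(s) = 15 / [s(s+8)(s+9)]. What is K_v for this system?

One free integrator in G(s): this is a type 1 system.
K_v = lim_{s→0} s·G(s) = 15 / (8·9) = 5/24.

5/24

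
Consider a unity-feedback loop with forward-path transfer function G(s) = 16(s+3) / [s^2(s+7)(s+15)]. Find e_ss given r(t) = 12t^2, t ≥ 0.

The open loop has two poles at the origin → type 2 system.
K_a = lim_{s→0} s^2·G(s) = 16·3 / (7·15) = 16/35.
r(t) = 12t^2 gives R(s) = 24/s^3.
e_ss = 24/K_a = 24/(16/35) = 52.5.

52.5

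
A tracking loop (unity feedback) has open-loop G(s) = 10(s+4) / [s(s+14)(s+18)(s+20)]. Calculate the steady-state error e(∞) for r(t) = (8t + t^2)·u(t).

The open loop has one pole at the origin → type 1 system. By superposition:
  • 8t: e_ss = 8/K_v with K_v=1/126 → 1008.
  • t^2: a type-1 system cannot track it, e_ss → ∞.
The unbounded component dominates.

infinity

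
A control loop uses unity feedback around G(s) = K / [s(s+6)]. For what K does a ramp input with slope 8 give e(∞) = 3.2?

15

The open loop has one pole at the origin → type 1 system.
K_v = lim_{s→0} s·G(s) = K / (6) = (1/6)·K.
e_ss = 8/K_v = 3.2 ⇒ K_v = 2.5 ⇒ K = 2.5/(1/6) = 15.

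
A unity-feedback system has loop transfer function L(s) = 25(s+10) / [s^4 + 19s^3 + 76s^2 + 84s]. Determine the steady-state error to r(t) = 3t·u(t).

1.008

Factoring s from the denominator leaves a polynomial with constant term 84, so the system is type 1.
K_v = lim_{s→0} s·L(s) = 25·10 / 84 = 125/42.
e_ss = 3/K_v = 3/(125/42) = 1.008.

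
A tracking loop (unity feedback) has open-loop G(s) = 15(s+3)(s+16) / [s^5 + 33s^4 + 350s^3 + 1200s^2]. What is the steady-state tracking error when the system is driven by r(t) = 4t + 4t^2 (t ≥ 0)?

Factoring s^2 from the denominator leaves a polynomial with constant term 1200, so the system is type 2. By superposition:
  • 4t: tracked with zero error.
  • 4t^2: e_ss = 8/K_a with K_a=0.6 → 40/3.
Total e_ss = 40/3.

40/3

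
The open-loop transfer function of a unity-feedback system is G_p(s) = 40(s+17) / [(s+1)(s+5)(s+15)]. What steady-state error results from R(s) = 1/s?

15/151

No free integrators in G_p(s): this is a type 0 system.
K_p = lim_{s→0} G_p(s) = 40·17 / (1·5·15) = 136/15.
e_ss = 1/(1 + K_p) = 1/(151/15) = 15/151.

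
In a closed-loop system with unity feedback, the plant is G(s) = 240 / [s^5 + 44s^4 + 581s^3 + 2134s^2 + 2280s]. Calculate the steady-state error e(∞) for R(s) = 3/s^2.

Lowest-order denominator term is 2280s, so the open loop has 1 pole at the origin → type 1 system.
K_v = lim_{s→0} s·G(s) = 240 / 2280 = 2/19.
e_ss = 3/K_v = 3/(2/19) = 28.5.

28.5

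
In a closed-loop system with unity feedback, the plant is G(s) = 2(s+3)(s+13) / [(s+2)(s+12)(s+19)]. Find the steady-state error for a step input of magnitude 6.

The open loop has no poles at the origin → type 0 system.
K_p = lim_{s→0} G(s) = 2·3·13 / (2·12·19) = 13/76.
e_ss = 6/(1 + K_p) = 6/(89/76) = 456/89.

456/89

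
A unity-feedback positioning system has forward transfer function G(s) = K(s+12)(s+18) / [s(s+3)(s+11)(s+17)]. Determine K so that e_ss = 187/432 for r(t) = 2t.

G(s) has one factor of s in the denominator, so the system is type 1.
K_v = lim_{s→0} s·G(s) = K·12·18 / (3·11·17) = (72/187)·K.
e_ss = 2/K_v = 187/432 ⇒ K_v = 864/187 ⇒ K = (864/187)/(72/187) = 12.

12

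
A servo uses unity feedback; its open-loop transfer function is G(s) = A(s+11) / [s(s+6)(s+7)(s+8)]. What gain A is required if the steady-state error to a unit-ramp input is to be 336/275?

G(s) has one factor of s in the denominator, so the system is type 1.
K_v = lim_{s→0} s·G(s) = A·11 / (6·7·8) = (11/336)·A.
e_ss = 1/K_v = 336/275 ⇒ K_v = 275/336 ⇒ A = (275/336)/(11/336) = 25.

25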